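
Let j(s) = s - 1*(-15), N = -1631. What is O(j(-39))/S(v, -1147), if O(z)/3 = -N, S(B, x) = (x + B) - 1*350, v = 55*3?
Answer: -1631/444 ≈ -3.6734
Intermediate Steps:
v = 165
j(s) = 15 + s (j(s) = s + 15 = 15 + s)
S(B, x) = -350 + B + x (S(B, x) = (B + x) - 350 = -350 + B + x)
O(z) = 4893 (O(z) = 3*(-1*(-1631)) = 3*1631 = 4893)
O(j(-39))/S(v, -1147) = 4893/(-350 + 165 - 1147) = 4893/(-1332) = 4893*(-1/1332) = -1631/444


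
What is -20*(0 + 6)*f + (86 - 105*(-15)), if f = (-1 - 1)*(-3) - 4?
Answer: 1421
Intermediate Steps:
f = 2 (f = -2*(-3) - 4 = 6 - 4 = 2)
-20*(0 + 6)*f + (86 - 105*(-15)) = -20*(0 + 6)*2 + (86 - 105*(-15)) = -120*2 + (86 + 1575) = -20*12 + 1661 = -240 + 1661 = 1421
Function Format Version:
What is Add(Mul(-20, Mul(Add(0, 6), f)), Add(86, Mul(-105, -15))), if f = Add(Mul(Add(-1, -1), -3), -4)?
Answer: 1421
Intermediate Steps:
f = 2 (f = Add(Mul(-2, -3), -4) = Add(6, -4) = 2)
Add(Mul(-20, Mul(Add(0, 6), f)), Add(86, Mul(-105, -15))) = Add(Mul(-20, Mul(Add(0, 6), 2)), Add(86, Mul(-105, -15))) = Add(Mul(-20, Mul(6, 2)), Add(86, 1575)) = Add(Mul(-20, 12), 1661) = Add(-240, 1661) = 1421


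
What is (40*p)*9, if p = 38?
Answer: 13680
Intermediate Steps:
(40*p)*9 = (40*38)*9 = 1520*9 = 13680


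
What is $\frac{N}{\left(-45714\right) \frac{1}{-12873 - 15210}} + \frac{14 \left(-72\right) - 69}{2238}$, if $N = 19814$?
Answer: $\frac{69180877321}{5683774} \approx 12172.0$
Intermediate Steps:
$\frac{N}{\left(-45714\right) \frac{1}{-12873 - 15210}} + \frac{14 \left(-72\right) - 69}{2238} = \frac{19814}{\left(-45714\right) \frac{1}{-12873 - 15210}} + \frac{14 \left(-72\right) - 69}{2238} = \frac{19814}{\left(-45714\right) \frac{1}{-12873 - 15210}} + \left(-1008 - 69\right) \frac{1}{2238} = \frac{19814}{\left(-45714\right) \frac{1}{-28083}} - \frac{359}{746} = \frac{19814}{\left(-45714\right) \left(- \frac{1}{28083}\right)} - \frac{359}{746} = \frac{19814}{\frac{15238}{9361}} - \frac{359}{746} = 19814 \cdot \frac{9361}{15238} - \frac{359}{746} = \frac{92739427}{7619} - \frac{359}{746} = \frac{69180877321}{5683774}$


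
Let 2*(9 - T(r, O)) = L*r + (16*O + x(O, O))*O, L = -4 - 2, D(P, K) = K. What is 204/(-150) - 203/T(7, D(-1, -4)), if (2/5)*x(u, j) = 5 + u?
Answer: 1913/2325 ≈ 0.82280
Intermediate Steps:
x(u, j) = 25/2 + 5*u/2 (x(u, j) = 5*(5 + u)/2 = 25/2 + 5*u/2)
L = -6
T(r, O) = 9 + 3*r - O*(25/2 + 37*O/2)/2 (T(r, O) = 9 - (-6*r + (16*O + (25/2 + 5*O/2))*O)/2 = 9 - (-6*r + (25/2 + 37*O/2)*O)/2 = 9 - (-6*r + O*(25/2 + 37*O/2))/2 = 9 + (3*r - O*(25/2 + 37*O/2)/2) = 9 + 3*r - O*(25/2 + 37*O/2)/2)
204/(-150) - 203/T(7, D(-1, -4)) = 204/(-150) - 203/(9 + 3*7 - 37/4*(-4)**2 - 25/4*(-4)) = 204*(-1/150) - 203/(9 + 21 - 37/4*16 + 25) = -34/25 - 203/(9 + 21 - 148 + 25) = -34/25 - 203/(-93) = -34/25 - 203*(-1/93) = -34/25 + 203/93 = 1913/2325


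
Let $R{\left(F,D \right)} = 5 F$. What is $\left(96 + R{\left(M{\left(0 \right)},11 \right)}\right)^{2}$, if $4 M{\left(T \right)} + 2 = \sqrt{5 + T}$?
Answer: $\frac{140001}{16} + \frac{935 \sqrt{5}}{4} \approx 9272.8$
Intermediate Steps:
$M{\left(T \right)} = - \frac{1}{2} + \frac{\sqrt{5 + T}}{4}$
$\left(96 + R{\left(M{\left(0 \right)},11 \right)}\right)^{2} = \left(96 + 5 \left(- \frac{1}{2} + \frac{\sqrt{5 + 0}}{4}\right)\right)^{2} = \left(96 + 5 \left(- \frac{1}{2} + \frac{\sqrt{5}}{4}\right)\right)^{2} = \left(96 - \left(\frac{5}{2} - \frac{5 \sqrt{5}}{4}\right)\right)^{2} = \left(\frac{187}{2} + \frac{5 \sqrt{5}}{4}\right)^{2}$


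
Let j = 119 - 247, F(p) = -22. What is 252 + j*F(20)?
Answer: 3068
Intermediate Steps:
j = -128
252 + j*F(20) = 252 - 128*(-22) = 252 + 2816 = 3068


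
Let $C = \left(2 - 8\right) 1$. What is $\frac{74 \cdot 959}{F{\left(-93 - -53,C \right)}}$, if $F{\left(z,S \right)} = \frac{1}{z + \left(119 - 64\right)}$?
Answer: $1064490$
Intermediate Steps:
$C = -6$ ($C = \left(-6\right) 1 = -6$)
$F{\left(z,S \right)} = \frac{1}{55 + z}$ ($F{\left(z,S \right)} = \frac{1}{z + \left(119 - 64\right)} = \frac{1}{z + 55} = \frac{1}{55 + z}$)
$\frac{74 \cdot 959}{F{\left(-93 - -53,C \right)}} = \frac{74 \cdot 959}{\frac{1}{55 - 40}} = \frac{70966}{\frac{1}{55 + \left(-93 + 53\right)}} = \frac{70966}{\frac{1}{55 - 40}} = \frac{70966}{\frac{1}{15}} = 70966 \frac{1}{\frac{1}{15}} = 70966 \cdot 15 = 1064490$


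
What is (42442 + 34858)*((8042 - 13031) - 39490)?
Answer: -3438226700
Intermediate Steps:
(42442 + 34858)*((8042 - 13031) - 39490) = 77300*(-4989 - 39490) = 77300*(-44479) = -3438226700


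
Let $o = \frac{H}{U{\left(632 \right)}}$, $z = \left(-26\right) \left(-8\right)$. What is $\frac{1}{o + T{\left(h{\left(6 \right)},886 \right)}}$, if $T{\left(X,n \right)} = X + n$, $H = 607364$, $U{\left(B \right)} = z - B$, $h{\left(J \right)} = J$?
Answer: $- \frac{106}{57289} \approx -0.0018503$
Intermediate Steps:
$z = 208$
$U{\left(B \right)} = 208 - B$
$o = - \frac{151841}{106}$ ($o = \frac{607364}{208 - 632} = \frac{607364}{-424} = 607364 \left(- \frac{1}{424}\right) = - \frac{151841}{106} \approx -1432.5$)
$\frac{1}{o + T{\left(h{\left(6 \right)},886 \right)}} = \frac{1}{- \frac{151841}{106} + \left(6 + 886\right)} = \frac{1}{- \frac{151841}{106} + 892} = \frac{1}{- \frac{57289}{106}} = - \frac{106}{57289}$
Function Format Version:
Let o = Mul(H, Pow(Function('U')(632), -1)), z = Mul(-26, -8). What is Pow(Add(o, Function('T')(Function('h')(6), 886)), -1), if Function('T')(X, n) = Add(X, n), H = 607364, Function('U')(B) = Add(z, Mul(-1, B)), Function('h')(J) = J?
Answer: Rational(-106, 57289) ≈ -0.0018503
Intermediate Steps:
z = 208
Function('U')(B) = Add(208, Mul(-1, B))
o = Rational(-151841, 106) (o = Mul(607364, Pow(Add(208, Mul(-1, 632)), -1)) = Mul(607364, Pow(Add(208, -632), -1)) = Mul(607364, Pow(-424, -1)) = Mul(607364, Rational(-1, 424)) = Rational(-151841, 106) ≈ -1432.5)
Pow(Add(o, Function('T')(Function('h')(6), 886)), -1) = Pow(Add(Rational(-151841, 106), Add(6, 886)), -1) = Pow(Add(Rational(-151841, 106), 892), -1) = Pow(Rational(-57289, 106), -1) = Rational(-106, 57289)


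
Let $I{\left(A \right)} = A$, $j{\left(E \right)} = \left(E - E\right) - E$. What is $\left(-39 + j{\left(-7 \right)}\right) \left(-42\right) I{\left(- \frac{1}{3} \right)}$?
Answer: $-448$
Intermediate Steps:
$j{\left(E \right)} = - E$ ($j{\left(E \right)} = 0 - E = - E$)
$\left(-39 + j{\left(-7 \right)}\right) \left(-42\right) I{\left(- \frac{1}{3} \right)} = \left(-39 - -7\right) \left(-42\right) \left(- \frac{1}{3}\right) = \left(-39 + 7\right) \left(-42\right) \left(\left(-1\right) \frac{1}{3}\right) = \left(-32\right) \left(-42\right) \left(- \frac{1}{3}\right) = 1344 \left(- \frac{1}{3}\right) = -448$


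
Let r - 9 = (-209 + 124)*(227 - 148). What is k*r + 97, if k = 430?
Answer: -2883483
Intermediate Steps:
r = -6706 (r = 9 + (-209 + 124)*(227 - 148) = 9 - 85*79 = 9 - 6715 = -6706)
k*r + 97 = 430*(-6706) + 97 = -2883580 + 97 = -2883483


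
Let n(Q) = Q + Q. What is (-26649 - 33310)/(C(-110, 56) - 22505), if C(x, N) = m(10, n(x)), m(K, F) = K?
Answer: 59959/22495 ≈ 2.6654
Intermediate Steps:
n(Q) = 2*Q
C(x, N) = 10
(-26649 - 33310)/(C(-110, 56) - 22505) = (-26649 - 33310)/(10 - 22505) = -59959/(-22495) = -59959*(-1/22495) = 59959/22495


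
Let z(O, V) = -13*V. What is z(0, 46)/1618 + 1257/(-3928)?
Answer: -2191385/3177752 ≈ -0.68960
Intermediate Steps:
z(0, 46)/1618 + 1257/(-3928) = -13*46/1618 + 1257/(-3928) = -598*1/1618 + 1257*(-1/3928) = -299/809 - 1257/3928 = -2191385/3177752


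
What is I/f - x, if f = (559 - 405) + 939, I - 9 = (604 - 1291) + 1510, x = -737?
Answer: 806373/1093 ≈ 737.76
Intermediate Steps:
I = 832 (I = 9 + ((604 - 1291) + 1510) = 9 + (-687 + 1510) = 9 + 823 = 832)
f = 1093 (f = 154 + 939 = 1093)
I/f - x = 832/1093 - 1*(-737) = 832*(1/1093) + 737 = 832/1093 + 737 = 806373/1093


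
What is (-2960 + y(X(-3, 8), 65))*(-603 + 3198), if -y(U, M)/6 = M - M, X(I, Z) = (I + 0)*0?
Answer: -7681200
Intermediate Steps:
X(I, Z) = 0 (X(I, Z) = I*0 = 0)
y(U, M) = 0 (y(U, M) = -6*(M - M) = -6*0 = 0)
(-2960 + y(X(-3, 8), 65))*(-603 + 3198) = (-2960 + 0)*(-603 + 3198) = -2960*2595 = -7681200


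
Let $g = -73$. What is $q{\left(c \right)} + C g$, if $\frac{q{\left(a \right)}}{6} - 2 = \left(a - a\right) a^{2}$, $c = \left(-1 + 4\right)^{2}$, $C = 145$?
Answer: $-10573$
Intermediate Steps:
$c = 9$ ($c = 3^{2} = 9$)
$q{\left(a \right)} = 12$ ($q{\left(a \right)} = 12 + 6 \left(a - a\right) a^{2} = 12 + 6 \cdot 0 a^{2} = 12 + 6 \cdot 0 = 12 + 0 = 12$)
$q{\left(c \right)} + C g = 12 + 145 \left(-73\right) = 12 - 10585 = -10573$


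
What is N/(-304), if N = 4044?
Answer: -1011/76 ≈ -13.303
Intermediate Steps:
N/(-304) = 4044/(-304) = 4044*(-1/304) = -1011/76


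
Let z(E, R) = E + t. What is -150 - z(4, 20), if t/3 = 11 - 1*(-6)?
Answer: -205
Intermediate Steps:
t = 51 (t = 3*(11 - 1*(-6)) = 3*(11 + 6) = 3*17 = 51)
z(E, R) = 51 + E (z(E, R) = E + 51 = 51 + E)
-150 - z(4, 20) = -150 - (51 + 4) = -150 - 1*55 = -150 - 55 = -205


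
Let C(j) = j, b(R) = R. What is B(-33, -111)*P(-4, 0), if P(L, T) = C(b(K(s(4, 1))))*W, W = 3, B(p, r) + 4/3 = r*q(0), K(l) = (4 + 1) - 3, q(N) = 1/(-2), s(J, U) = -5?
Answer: 325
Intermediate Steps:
q(N) = -½
K(l) = 2 (K(l) = 5 - 3 = 2)
B(p, r) = -4/3 - r/2 (B(p, r) = -4/3 + r*(-½) = -4/3 - r/2)
P(L, T) = 6 (P(L, T) = 2*3 = 6)
B(-33, -111)*P(-4, 0) = (-4/3 - ½*(-111))*6 = (-4/3 + 111/2)*6 = (325/6)*6 = 325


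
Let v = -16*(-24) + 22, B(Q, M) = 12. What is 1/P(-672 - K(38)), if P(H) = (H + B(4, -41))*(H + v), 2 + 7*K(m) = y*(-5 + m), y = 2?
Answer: 49/9021384 ≈ 5.4315e-6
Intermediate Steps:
v = 406 (v = 384 + 22 = 406)
K(m) = -12/7 + 2*m/7 (K(m) = -2/7 + (2*(-5 + m))/7 = -2/7 + (-10 + 2*m)/7 = -2/7 + (-10/7 + 2*m/7) = -12/7 + 2*m/7)
P(H) = (12 + H)*(406 + H) (P(H) = (H + 12)*(H + 406) = (12 + H)*(406 + H))
1/P(-672 - K(38)) = 1/(4872 + (-672 - (-12/7 + (2/7)*38))**2 + 418*(-672 - (-12/7 + (2/7)*38))) = 1/(4872 + (-672 - (-12/7 + 76/7))**2 + 418*(-672 - (-12/7 + 76/7))) = 1/(4872 + (-672 - 1*64/7)**2 + 418*(-672 - 1*64/7)) = 1/(4872 + (-672 - 64/7)**2 + 418*(-672 - 64/7)) = 1/(4872 + (-4768/7)**2 + 418*(-4768/7)) = 1/(4872 + 22733824/49 - 1993024/7) = 1/(9021384/49) = 49/9021384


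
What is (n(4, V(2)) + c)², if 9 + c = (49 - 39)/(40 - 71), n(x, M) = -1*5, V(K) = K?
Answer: 197136/961 ≈ 205.14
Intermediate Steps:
n(x, M) = -5
c = -289/31 (c = -9 + (49 - 39)/(40 - 71) = -9 + 10/(-31) = -9 + 10*(-1/31) = -9 - 10/31 = -289/31 ≈ -9.3226)
(n(4, V(2)) + c)² = (-5 - 289/31)² = (-444/31)² = 197136/961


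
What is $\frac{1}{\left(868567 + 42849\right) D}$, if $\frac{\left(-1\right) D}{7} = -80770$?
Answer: $\frac{1}{515305492240} \approx 1.9406 \cdot 10^{-12}$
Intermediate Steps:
$D = 565390$ ($D = \left(-7\right) \left(-80770\right) = 565390$)
$\frac{1}{\left(868567 + 42849\right) D} = \frac{1}{\left(868567 + 42849\right) 565390} = \frac{1}{911416} \cdot \frac{1}{565390} = \frac{1}{515305492240}$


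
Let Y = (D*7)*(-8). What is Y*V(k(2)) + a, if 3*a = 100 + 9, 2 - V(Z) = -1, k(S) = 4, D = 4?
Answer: -1907/3 ≈ -635.67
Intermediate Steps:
V(Z) = 3 (V(Z) = 2 - 1*(-1) = 2 + 1 = 3)
Y = -224 (Y = (4*7)*(-8) = 28*(-8) = -224)
a = 109/3 (a = (100 + 9)/3 = (⅓)*109 = 109/3 ≈ 36.333)
Y*V(k(2)) + a = -224*3 + 109/3 = -672 + 109/3 = -1907/3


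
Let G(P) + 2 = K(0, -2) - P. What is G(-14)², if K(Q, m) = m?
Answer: 100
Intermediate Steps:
G(P) = -4 - P (G(P) = -2 + (-2 - P) = -4 - P)
G(-14)² = (-4 - 1*(-14))² = (-4 + 14)² = 10² = 100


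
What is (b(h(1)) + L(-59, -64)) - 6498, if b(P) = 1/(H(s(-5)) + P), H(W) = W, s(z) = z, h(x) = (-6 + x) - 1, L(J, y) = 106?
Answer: -70313/11 ≈ -6392.1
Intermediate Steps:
h(x) = -7 + x
b(P) = 1/(-5 + P)
(b(h(1)) + L(-59, -64)) - 6498 = (1/(-5 + (-7 + 1)) + 106) - 6498 = (1/(-5 - 6) + 106) - 6498 = (1/(-11) + 106) - 6498 = (-1/11 + 106) - 6498 = 1165/11 - 6498 = -70313/11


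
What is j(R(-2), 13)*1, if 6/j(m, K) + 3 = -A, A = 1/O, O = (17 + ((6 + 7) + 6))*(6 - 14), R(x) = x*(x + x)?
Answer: -1728/863 ≈ -2.0023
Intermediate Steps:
R(x) = 2*x**2 (R(x) = x*(2*x) = 2*x**2)
O = -288 (O = (17 + (13 + 6))*(-8) = (17 + 19)*(-8) = 36*(-8) = -288)
A = -1/288 (A = 1/(-288) = -1/288 ≈ -0.0034722)
j(m, K) = -1728/863 (j(m, K) = 6/(-3 - 1*(-1/288)) = 6/(-3 + 1/288) = 6/(-863/288) = 6*(-288/863) = -1728/863)
j(R(-2), 13)*1 = -1728/863*1 = -1728/863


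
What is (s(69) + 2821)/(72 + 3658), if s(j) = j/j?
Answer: 1411/1865 ≈ 0.75657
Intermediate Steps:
s(j) = 1
(s(69) + 2821)/(72 + 3658) = (1 + 2821)/(72 + 3658) = 2822/3730 = 2822*(1/3730) = 1411/1865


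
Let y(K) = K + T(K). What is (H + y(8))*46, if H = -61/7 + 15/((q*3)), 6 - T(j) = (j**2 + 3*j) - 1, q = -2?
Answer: -27117/7 ≈ -3873.9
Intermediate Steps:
T(j) = 7 - j**2 - 3*j (T(j) = 6 - ((j**2 + 3*j) - 1) = 6 - (-1 + j**2 + 3*j) = 6 + (1 - j**2 - 3*j) = 7 - j**2 - 3*j)
y(K) = 7 - K**2 - 2*K (y(K) = K + (7 - K**2 - 3*K) = 7 - K**2 - 2*K)
H = -157/14 (H = -61/7 + 15/((-2*3)) = -61*1/7 + 15/(-6) = -61/7 + 15*(-1/6) = -61/7 - 5/2 = -157/14 ≈ -11.214)
(H + y(8))*46 = (-157/14 + (7 - 1*8**2 - 2*8))*46 = (-157/14 + (7 - 1*64 - 16))*46 = (-157/14 + (7 - 64 - 16))*46 = (-157/14 - 73)*46 = -1179/14*46 = -27117/7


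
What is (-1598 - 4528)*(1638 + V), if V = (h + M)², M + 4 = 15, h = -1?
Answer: -10646988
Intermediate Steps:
M = 11 (M = -4 + 15 = 11)
V = 100 (V = (-1 + 11)² = 10² = 100)
(-1598 - 4528)*(1638 + V) = (-1598 - 4528)*(1638 + 100) = -6126*1738 = -10646988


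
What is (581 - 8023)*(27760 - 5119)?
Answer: -168494322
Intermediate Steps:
(581 - 8023)*(27760 - 5119) = -7442*22641 = -168494322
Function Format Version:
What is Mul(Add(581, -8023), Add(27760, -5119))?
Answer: -168494322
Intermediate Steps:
Mul(Add(581, -8023), Add(27760, -5119)) = Mul(-7442, 22641) = -168494322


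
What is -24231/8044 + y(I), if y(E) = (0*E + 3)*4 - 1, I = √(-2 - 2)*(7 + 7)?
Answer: 64253/8044 ≈ 7.9877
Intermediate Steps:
I = 28*I (I = √(-4)*14 = (2*I)*14 = 28*I ≈ 28.0*I)
y(E) = 11 (y(E) = (0 + 3)*4 - 1 = 3*4 - 1 = 12 - 1 = 11)
-24231/8044 + y(I) = -24231/8044 + 11 = 64253/8044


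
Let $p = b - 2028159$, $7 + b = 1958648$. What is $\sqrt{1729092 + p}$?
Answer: $\sqrt{1659574} \approx 1288.2$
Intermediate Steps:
$b = 1958641$ ($b = -7 + 1958648 = 1958641$)
$p = -69518$ ($p = 1958641 - 2028159 = -69518$)
$\sqrt{1729092 + p} = \sqrt{1729092 - 69518} = \sqrt{1659574}$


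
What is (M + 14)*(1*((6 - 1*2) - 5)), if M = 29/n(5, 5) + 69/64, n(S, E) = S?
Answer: -6681/320 ≈ -20.878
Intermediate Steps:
M = 2201/320 (M = 29/5 + 69/64 = 2201/320 ≈ 6.8781)
(M + 14)*(1*((6 - 1*2) - 5)) = (2201/320 + 14)*(1*((6 - 1*2) - 5)) = 6681*(1*((6 - 2) - 5))/320 = 6681*(1*(4 - 5))/320 = 6681*(1*(-1))/320 = (6681/320)*(-1) = -6681/320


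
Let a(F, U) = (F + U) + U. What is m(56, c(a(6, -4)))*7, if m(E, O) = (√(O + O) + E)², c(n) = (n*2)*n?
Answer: 25200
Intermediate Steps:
a(F, U) = F + 2*U
c(n) = 2*n² (c(n) = (2*n)*n = 2*n²)
m(E, O) = (E + √2*√O)² (m(E, O) = (√(2*O) + E)² = (√2*√O + E)² = (E + √2*√O)²)
m(56, c(a(6, -4)))*7 = (56 + √2*√(2*(6 + 2*(-4))²))²*7 = (56 + √2*√(2*(6 - 8)²))²*7 = (56 + √2*√(2*(-2)²))²*7 = (56 + √2*√(2*4))²*7 = (56 + √2*√8)²*7 = (56 + √2*(2*√2))²*7 = (56 + 4)²*7 = 60²*7 = 3600*7 = 25200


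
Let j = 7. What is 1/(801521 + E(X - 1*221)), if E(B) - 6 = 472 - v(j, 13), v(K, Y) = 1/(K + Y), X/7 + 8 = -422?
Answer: 20/16039979 ≈ 1.2469e-6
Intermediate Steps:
X = -3010 (X = -56 + 7*(-422) = -56 - 2954 = -3010)
E(B) = 9559/20 (E(B) = 6 + (472 - 1/(7 + 13)) = 6 + (472 - 1/20) = 6 + 9439/20 = 9559/20)
1/(801521 + E(X - 1*221)) = 1/(801521 + 9559/20) = 1/(16039979/20) = 20/16039979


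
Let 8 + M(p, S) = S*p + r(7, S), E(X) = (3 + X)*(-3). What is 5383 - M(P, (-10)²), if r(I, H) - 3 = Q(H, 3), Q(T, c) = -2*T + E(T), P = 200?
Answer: -14103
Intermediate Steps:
E(X) = -9 - 3*X
Q(T, c) = -9 - 5*T (Q(T, c) = -2*T + (-9 - 3*T) = -9 - 5*T)
r(I, H) = -6 - 5*H (r(I, H) = 3 + (-9 - 5*H) = -6 - 5*H)
M(p, S) = -14 - 5*S + S*p (M(p, S) = -8 + (S*p + (-6 - 5*S)) = -8 + (-6 - 5*S + S*p) = -14 - 5*S + S*p)
5383 - M(P, (-10)²) = 5383 - (-14 - 5*(-10)² + (-10)²*200) = 5383 - (-14 - 5*100 + 100*200) = 5383 - (-14 - 500 + 20000) = 5383 - 1*19486 = 5383 - 19486 = -14103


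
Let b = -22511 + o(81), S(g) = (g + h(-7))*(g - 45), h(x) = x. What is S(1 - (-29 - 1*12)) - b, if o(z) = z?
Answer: 22325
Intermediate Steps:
S(g) = (-45 + g)*(-7 + g) (S(g) = (g - 7)*(g - 45) = (-7 + g)*(-45 + g) = (-45 + g)*(-7 + g))
b = -22430 (b = -22511 + 81 = -22430)
S(1 - (-29 - 1*12)) - b = (315 + (1 - (-29 - 1*12))**2 - 52*(1 - (-29 - 1*12))) - 1*(-22430) = (315 + (1 - (-29 - 12))**2 - 52*(1 - (-29 - 12))) + 22430 = (315 + (1 - 1*(-41))**2 - 52*(1 - 1*(-41))) + 22430 = (315 + (1 + 41)**2 - 52*(1 + 41)) + 22430 = (315 + 42**2 - 52*42) + 22430 = (315 + 1764 - 2184) + 22430 = -105 + 22430 = 22325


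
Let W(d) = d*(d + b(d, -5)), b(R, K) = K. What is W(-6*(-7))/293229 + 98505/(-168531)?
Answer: -289117429/499173501 ≈ -0.57919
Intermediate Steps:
W(d) = d*(-5 + d) (W(d) = d*(d - 5) = d*(-5 + d))
W(-6*(-7))/293229 + 98505/(-168531) = ((-6*(-7))*(-5 - 6*(-7)))/293229 + 98505/(-168531) = (42*(-5 + 42))*(1/293229) + 98505*(-1/168531) = (42*37)*(1/293229) - 2985/5107 = 1554*(1/293229) - 2985/5107 = 518/97743 - 2985/5107 = -289117429/499173501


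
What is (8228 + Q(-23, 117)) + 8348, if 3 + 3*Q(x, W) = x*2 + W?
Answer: 49796/3 ≈ 16599.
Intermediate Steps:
Q(x, W) = -1 + W/3 + 2*x/3 (Q(x, W) = -1 + (x*2 + W)/3 = -1 + (2*x + W)/3 = -1 + (W + 2*x)/3 = -1 + (W/3 + 2*x/3) = -1 + W/3 + 2*x/3)
(8228 + Q(-23, 117)) + 8348 = (8228 + (-1 + (⅓)*117 + (⅔)*(-23))) + 8348 = (8228 + (-1 + 39 - 46/3)) + 8348 = (8228 + 68/3) + 8348 = 24752/3 + 8348 = 49796/3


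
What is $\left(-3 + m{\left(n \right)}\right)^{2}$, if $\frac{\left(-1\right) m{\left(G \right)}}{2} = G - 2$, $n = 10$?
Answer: $361$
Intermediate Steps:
$m{\left(G \right)} = 4 - 2 G$ ($m{\left(G \right)} = - 2 \left(G - 2\right) = - 2 \left(-2 + G\right) = 4 - 2 G$)
$\left(-3 + m{\left(n \right)}\right)^{2} = \left(-3 + \left(4 - 20\right)\right)^{2} = \left(-3 - 16\right)^{2} = \left(-19\right)^{2} = 361$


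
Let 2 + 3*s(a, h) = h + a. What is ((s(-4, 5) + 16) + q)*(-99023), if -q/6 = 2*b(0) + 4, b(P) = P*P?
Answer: 2475575/3 ≈ 8.2519e+5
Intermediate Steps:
b(P) = P**2
s(a, h) = -2/3 + a/3 + h/3 (s(a, h) = -2/3 + (h + a)/3 = -2/3 + (a + h)/3 = -2/3 + (a/3 + h/3) = -2/3 + a/3 + h/3)
q = -24 (q = -6*(2*0**2 + 4) = -6*(2*0 + 4) = -6*(0 + 4) = -6*4 = -24)
((s(-4, 5) + 16) + q)*(-99023) = (((-2/3 + (1/3)*(-4) + (1/3)*5) + 16) - 24)*(-99023) = (((-2/3 - 4/3 + 5/3) + 16) - 24)*(-99023) = ((-1/3 + 16) - 24)*(-99023) = (47/3 - 24)*(-99023) = -25/3*(-99023) = 2475575/3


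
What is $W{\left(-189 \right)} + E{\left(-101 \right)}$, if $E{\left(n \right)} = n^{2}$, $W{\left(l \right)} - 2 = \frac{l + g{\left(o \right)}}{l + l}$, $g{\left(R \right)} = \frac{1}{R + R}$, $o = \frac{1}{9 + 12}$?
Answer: $\frac{367325}{36} \approx 10203.0$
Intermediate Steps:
$o = \frac{1}{21} \approx 0.047619$
$g{\left(R \right)} = \frac{1}{2 R}$
$W{\left(l \right)} = 2 + \frac{\frac{21}{2} + l}{2 l}$ ($W{\left(l \right)} = 2 + \frac{l + \frac{\frac{1}{\frac{1}{21}}}{2}}{l + l} = 2 + \frac{l + \frac{1}{2} \cdot 21}{2 l} = 2 + \left(l + \frac{21}{2}\right) \frac{1}{2 l} = 2 + \left(\frac{21}{2} + l\right) \frac{1}{2 l} = 2 + \frac{\frac{21}{2} + l}{2 l}$)
$W{\left(-189 \right)} + E{\left(-101 \right)} = \frac{21 + 10 \left(-189\right)}{4 \left(-189\right)} + \left(-101\right)^{2} = \frac{1}{4} \left(- \frac{1}{189}\right) \left(21 - 1890\right) + 10201 = \frac{1}{4} \left(- \frac{1}{189}\right) \left(-1869\right) + 10201 = \frac{89}{36} + 10201 = \frac{367325}{36}$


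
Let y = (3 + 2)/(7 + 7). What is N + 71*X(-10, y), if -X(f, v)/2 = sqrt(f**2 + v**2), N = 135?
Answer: 135 - 355*sqrt(785)/7 ≈ -1285.9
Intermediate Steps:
y = 5/14 ≈ 0.35714
X(f, v) = -2*sqrt(f**2 + v**2)
N + 71*X(-10, y) = 135 + 71*(-2*sqrt((-10)**2 + (5/14)**2)) = 135 + 71*(-2*sqrt(100 + 25/196)) = 135 + 71*(-5*sqrt(785)/7) = 135 - 355*sqrt(785)/7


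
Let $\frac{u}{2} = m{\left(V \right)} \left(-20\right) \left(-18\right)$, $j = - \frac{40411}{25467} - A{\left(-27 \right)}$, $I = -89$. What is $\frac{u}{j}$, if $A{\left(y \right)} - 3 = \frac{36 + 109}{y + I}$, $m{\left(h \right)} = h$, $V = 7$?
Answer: $- \frac{73344960}{48559} \approx -1510.4$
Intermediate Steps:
$A{\left(y \right)} = 3 + \frac{145}{-89 + y}$ ($A{\left(y \right)} = 3 + \frac{36 + 109}{y - 89} = 3 + \frac{145}{-89 + y}$)
$j = - \frac{339913}{101868}$ ($j = - \frac{40411}{25467} - \frac{-122 + 3 \left(-27\right)}{-89 - 27} = \left(-40411\right) \frac{1}{25467} - \frac{-122 - 81}{-116} = - \frac{40411}{25467} - \left(- \frac{1}{116}\right) \left(-203\right) = - \frac{40411}{25467} - \frac{7}{4} = - \frac{339913}{101868} \approx -3.3368$)
$u = 5040$ ($u = 2 \cdot 7 \left(-20\right) \left(-18\right) = 2 \left(\left(-140\right) \left(-18\right)\right) = 2 \cdot 2520 = 5040$)
$\frac{u}{j} = \frac{5040}{- \frac{339913}{101868}} = 5040 \left(- \frac{101868}{339913}\right) = - \frac{73344960}{48559}$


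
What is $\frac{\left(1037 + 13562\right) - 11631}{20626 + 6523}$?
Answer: $\frac{2968}{27149} \approx 0.10932$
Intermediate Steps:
$\frac{\left(1037 + 13562\right) - 11631}{20626 + 6523} = \frac{14599 - 11631}{27149} = 2968 \cdot \frac{1}{27149} = \frac{2968}{27149}$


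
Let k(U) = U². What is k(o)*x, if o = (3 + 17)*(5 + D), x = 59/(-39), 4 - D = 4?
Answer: -590000/39 ≈ -15128.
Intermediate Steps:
D = 0 (D = 4 - 1*4 = 4 - 4 = 0)
x = -59/39 (x = 59*(-1/39) = -59/39 ≈ -1.5128)
o = 100 (o = (3 + 17)*(5 + 0) = 20*5 = 100)
k(o)*x = 100²*(-59/39) = 10000*(-59/39) = -590000/39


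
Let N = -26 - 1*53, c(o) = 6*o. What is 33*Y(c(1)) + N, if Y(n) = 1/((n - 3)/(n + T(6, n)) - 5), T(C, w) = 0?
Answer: -259/3 ≈ -86.333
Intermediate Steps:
Y(n) = 1/(-5 + (-3 + n)/n) (Y(n) = 1/((n - 3)/(n + 0) - 5) = 1/((-3 + n)/n - 5) = 1/(-5 + (-3 + n)/n))
N = -79 (N = -26 - 53 = -79)
33*Y(c(1)) + N = 33*(-6*1/(3 + 4*(6*1))) - 79 = 33*(-1*6/(3 + 4*6)) - 79 = 33*(-1*6/(3 + 24)) - 79 = 33*(-1*6/27) - 79 = 33*(-1*6*1/27) - 79 = 33*(-2/9) - 79 = -22/3 - 79 = -259/3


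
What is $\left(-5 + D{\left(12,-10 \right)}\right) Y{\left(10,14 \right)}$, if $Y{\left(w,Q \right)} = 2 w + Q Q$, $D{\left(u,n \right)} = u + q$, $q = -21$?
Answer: $-3024$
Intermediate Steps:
$D{\left(u,n \right)} = -21 + u$ ($D{\left(u,n \right)} = u - 21 = -21 + u$)
$Y{\left(w,Q \right)} = Q^{2} + 2 w$ ($Y{\left(w,Q \right)} = 2 w + Q^{2} = Q^{2} + 2 w$)
$\left(-5 + D{\left(12,-10 \right)}\right) Y{\left(10,14 \right)} = \left(-5 + \left(-21 + 12\right)\right) \left(14^{2} + 2 \cdot 10\right) = \left(-5 - 9\right) \left(196 + 20\right) = \left(-14\right) 216 = -3024$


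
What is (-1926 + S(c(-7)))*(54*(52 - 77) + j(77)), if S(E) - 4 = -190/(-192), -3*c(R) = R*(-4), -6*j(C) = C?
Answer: 1507977809/576 ≈ 2.6180e+6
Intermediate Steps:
j(C) = -C/6
c(R) = 4*R/3 (c(R) = -R*(-4)/3 = -(-4)*R/3 = 4*R/3)
S(E) = 479/96 (S(E) = 4 - 190/(-192) = 4 - 190*(-1/192) = 4 + 95/96 = 479/96)
(-1926 + S(c(-7)))*(54*(52 - 77) + j(77)) = (-1926 + 479/96)*(54*(52 - 77) - 1/6*77) = -184417*(54*(-25) - 77/6)/96 = -184417*(-1350 - 77/6)/96 = -184417/96*(-8177/6) = 1507977809/576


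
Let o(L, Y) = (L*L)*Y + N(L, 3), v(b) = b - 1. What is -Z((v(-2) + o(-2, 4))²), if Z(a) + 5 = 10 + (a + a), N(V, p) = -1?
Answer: -293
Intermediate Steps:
v(b) = -1 + b
o(L, Y) = -1 + Y*L² (o(L, Y) = (L*L)*Y - 1 = L²*Y - 1 = Y*L² - 1 = -1 + Y*L²)
Z(a) = 5 + 2*a (Z(a) = -5 + (10 + (a + a)) = -5 + (10 + 2*a) = 5 + 2*a)
-Z((v(-2) + o(-2, 4))²) = -(5 + 2*((-1 - 2) + (-1 + 4*(-2)²))²) = -(5 + 2*(-3 + (-1 + 4*4))²) = -(5 + 2*(-3 + (-1 + 16))²) = -(5 + 2*(-3 + 15)²) = -(5 + 2*12²) = -(5 + 2*144) = -(5 + 288) = -1*293 = -293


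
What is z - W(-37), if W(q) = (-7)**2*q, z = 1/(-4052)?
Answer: 7346275/4052 ≈ 1813.0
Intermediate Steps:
z = -1/4052 ≈ -0.00024679
W(q) = 49*q
z - W(-37) = -1/4052 - 49*(-37) = -1/4052 - 1*(-1813) = -1/4052 + 1813 = 7346275/4052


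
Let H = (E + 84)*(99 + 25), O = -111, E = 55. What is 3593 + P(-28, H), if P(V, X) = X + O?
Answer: 20718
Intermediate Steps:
H = 17236 (H = (55 + 84)*(99 + 25) = 139*124 = 17236)
P(V, X) = -111 + X (P(V, X) = X - 111 = -111 + X)
3593 + P(-28, H) = 3593 + (-111 + 17236) = 3593 + 17125 = 20718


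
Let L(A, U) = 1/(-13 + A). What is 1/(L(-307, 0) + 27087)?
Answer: 320/8667839 ≈ 3.6918e-5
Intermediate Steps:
1/(L(-307, 0) + 27087) = 1/(1/(-13 - 307) + 27087) = 1/(1/(-320) + 27087) = 1/(-1/320 + 27087) = 1/(8667839/320) = 320/8667839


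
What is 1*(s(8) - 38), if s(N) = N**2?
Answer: 26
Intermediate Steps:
1*(s(8) - 38) = 1*(8**2 - 38) = 1*(64 - 38) = 1*26 = 26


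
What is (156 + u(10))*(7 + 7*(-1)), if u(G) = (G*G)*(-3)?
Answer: 0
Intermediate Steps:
u(G) = -3*G**2 (u(G) = G**2*(-3) = -3*G**2)
(156 + u(10))*(7 + 7*(-1)) = (156 - 3*10**2)*(7 + 7*(-1)) = (156 - 3*100)*(7 - 7) = (156 - 300)*0 = -144*0 = 0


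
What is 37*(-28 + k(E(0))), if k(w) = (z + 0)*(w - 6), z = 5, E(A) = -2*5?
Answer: -3996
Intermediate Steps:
E(A) = -10
k(w) = -30 + 5*w (k(w) = (5 + 0)*(w - 6) = 5*(-6 + w) = -30 + 5*w)
37*(-28 + k(E(0))) = 37*(-28 + (-30 + 5*(-10))) = 37*(-28 + (-30 - 50)) = 37*(-28 - 80) = 37*(-108) = -3996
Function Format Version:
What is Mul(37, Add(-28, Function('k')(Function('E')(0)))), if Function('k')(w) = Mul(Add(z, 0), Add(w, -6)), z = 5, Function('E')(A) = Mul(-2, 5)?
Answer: -3996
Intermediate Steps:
Function('E')(A) = -10
Function('k')(w) = Add(-30, Mul(5, w)) (Function('k')(w) = Mul(Add(5, 0), Add(w, -6)) = Mul(5, Add(-6, w)) = Add(-30, Mul(5, w)))
Mul(37, Add(-28, Function('k')(Function('E')(0)))) = Mul(37, Add(-28, Add(-30, Mul(5, -10)))) = Mul(37, Add(-28, Add(-30, -50))) = Mul(37, Add(-28, -80)) = Mul(37, -108) = -3996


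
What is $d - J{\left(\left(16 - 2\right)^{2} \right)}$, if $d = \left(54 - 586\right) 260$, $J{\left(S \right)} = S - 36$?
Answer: $-138480$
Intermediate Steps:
$J{\left(S \right)} = -36 + S$
$d = -138320$ ($d = \left(-532\right) 260 = -138320$)
$d - J{\left(\left(16 - 2\right)^{2} \right)} = -138320 - \left(-36 + \left(16 - 2\right)^{2}\right) = -138320 - \left(-36 + 14^{2}\right) = -138320 - \left(-36 + 196\right) = -138320 - 160 = -138480$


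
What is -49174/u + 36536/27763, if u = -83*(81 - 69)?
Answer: 700803809/13825974 ≈ 50.688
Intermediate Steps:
u = -996 (u = -83*12 = -996)
-49174/u + 36536/27763 = -49174/(-996) + 36536/27763 = -49174*(-1/996) + 36536*(1/27763) = 24587/498 + 36536/27763 = 700803809/13825974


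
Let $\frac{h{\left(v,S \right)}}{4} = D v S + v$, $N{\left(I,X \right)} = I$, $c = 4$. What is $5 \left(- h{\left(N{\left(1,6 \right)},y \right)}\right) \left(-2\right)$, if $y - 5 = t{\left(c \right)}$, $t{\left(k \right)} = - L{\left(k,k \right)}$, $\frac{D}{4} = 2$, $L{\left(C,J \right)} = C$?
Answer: $360$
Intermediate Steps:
$D = 8$ ($D = 4 \cdot 2 = 8$)
$t{\left(k \right)} = - k$
$y = 1$ ($y = 5 - 4 = 1$)
$h{\left(v,S \right)} = 4 v + 32 S v$ ($h{\left(v,S \right)} = 4 \left(8 v S + v\right) = 4 \left(8 S v + v\right) = 4 \left(v + 8 S v\right) = 4 v + 32 S v$)
$5 \left(- h{\left(N{\left(1,6 \right)},y \right)}\right) \left(-2\right) = 5 \left(- 4 \cdot 1 \left(1 + 8 \cdot 1\right)\right) \left(-2\right) = 5 \left(- 4 \cdot 1 \left(1 + 8\right)\right) \left(-2\right) = 5 \left(- 4 \cdot 1 \cdot 9\right) \left(-2\right) = 5 \left(\left(-1\right) 36\right) \left(-2\right) = 5 \left(-36\right) \left(-2\right) = \left(-180\right) \left(-2\right) = 360$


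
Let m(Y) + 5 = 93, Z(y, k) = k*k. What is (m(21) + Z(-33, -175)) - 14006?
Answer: 16707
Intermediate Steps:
Z(y, k) = k²
m(Y) = 88 (m(Y) = -5 + 93 = 88)
(m(21) + Z(-33, -175)) - 14006 = (88 + (-175)²) - 14006 = (88 + 30625) - 14006 = 30713 - 14006 = 16707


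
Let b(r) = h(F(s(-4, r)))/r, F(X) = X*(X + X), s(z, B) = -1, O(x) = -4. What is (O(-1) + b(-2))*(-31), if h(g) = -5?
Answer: 93/2 ≈ 46.500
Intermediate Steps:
F(X) = 2*X² (F(X) = X*(2*X) = 2*X²)
b(r) = -5/r
(O(-1) + b(-2))*(-31) = (-4 - 5/(-2))*(-31) = (-4 - 5*(-½))*(-31) = (-4 + 5/2)*(-31) = -3/2*(-31) = 93/2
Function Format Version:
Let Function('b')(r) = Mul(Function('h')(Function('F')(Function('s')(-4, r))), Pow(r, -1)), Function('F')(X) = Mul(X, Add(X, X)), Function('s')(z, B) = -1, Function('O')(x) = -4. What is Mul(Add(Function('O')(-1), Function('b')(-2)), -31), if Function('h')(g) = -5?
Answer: Rational(93, 2) ≈ 46.500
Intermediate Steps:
Function('F')(X) = Mul(2, Pow(X, 2)) (Function('F')(X) = Mul(X, Mul(2, X)) = Mul(2, Pow(X, 2)))
Function('b')(r) = Mul(-5, Pow(r, -1))
Mul(Add(Function('O')(-1), Function('b')(-2)), -31) = Mul(Add(-4, Mul(-5, Pow(-2, -1))), -31) = Mul(Add(-4, Mul(-5, Rational(-1, 2))), -31) = Mul(Add(-4, Rational(5, 2)), -31) = Mul(Rational(-3, 2), -31) = Rational(93, 2)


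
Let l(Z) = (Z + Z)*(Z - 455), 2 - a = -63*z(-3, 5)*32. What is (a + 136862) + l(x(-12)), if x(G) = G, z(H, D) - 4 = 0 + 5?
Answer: 166216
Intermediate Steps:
z(H, D) = 9 (z(H, D) = 4 + (0 + 5) = 4 + 5 = 9)
a = 18146 (a = 2 - (-63*9)*32 = 2 - (-567)*32 = 2 - 1*(-18144) = 2 + 18144 = 18146)
l(Z) = 2*Z*(-455 + Z) (l(Z) = (2*Z)*(-455 + Z) = 2*Z*(-455 + Z))
(a + 136862) + l(x(-12)) = (18146 + 136862) + 2*(-12)*(-455 - 12) = 155008 + 2*(-12)*(-467) = 155008 + 11208 = 166216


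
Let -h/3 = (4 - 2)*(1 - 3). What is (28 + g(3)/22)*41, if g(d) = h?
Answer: 12874/11 ≈ 1170.4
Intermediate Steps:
h = 12 (h = -3*(4 - 2)*(1 - 3) = -6*(-2) = -3*(-4) = 12)
g(d) = 12
(28 + g(3)/22)*41 = (28 + 12/22)*41 = (28 + 12*(1/22))*41 = (28 + 6/11)*41 = (314/11)*41 = 12874/11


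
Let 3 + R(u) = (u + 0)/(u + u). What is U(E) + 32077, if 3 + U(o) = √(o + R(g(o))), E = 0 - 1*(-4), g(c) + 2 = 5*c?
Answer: 32074 + √6/2 ≈ 32075.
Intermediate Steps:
g(c) = -2 + 5*c
E = 4 (E = 0 + 4 = 4)
R(u) = -5/2 (R(u) = -3 + (u + 0)/(u + u) = -3 + u/((2*u)) = -3 + u*(1/(2*u)) = -3 + ½ = -5/2)
U(o) = -3 + √(-5/2 + o) (U(o) = -3 + √(o - 5/2) = -3 + √(-5/2 + o))
U(E) + 32077 = (-3 + √(-10 + 4*4)/2) + 32077 = (-3 + √(-10 + 16)/2) + 32077 = (-3 + √6/2) + 32077 = 32074 + √6/2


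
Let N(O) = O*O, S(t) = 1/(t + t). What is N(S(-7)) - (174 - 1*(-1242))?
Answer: -277535/196 ≈ -1416.0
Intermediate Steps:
S(t) = 1/(2*t)
N(O) = O**2
N(S(-7)) - (174 - 1*(-1242)) = ((1/2)/(-7))**2 - (174 - 1*(-1242)) = ((1/2)*(-1/7))**2 - (174 + 1242) = (-1/14)**2 - 1*1416 = 1/196 - 1416 = -277535/196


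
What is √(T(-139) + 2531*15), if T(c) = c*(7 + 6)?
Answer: √36158 ≈ 190.15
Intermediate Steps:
T(c) = 13*c (T(c) = c*13 = 13*c)
√(T(-139) + 2531*15) = √(13*(-139) + 2531*15) = √(-1807 + 37965) = √36158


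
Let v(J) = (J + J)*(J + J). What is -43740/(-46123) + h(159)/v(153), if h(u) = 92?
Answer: 1024970489/1079693307 ≈ 0.94932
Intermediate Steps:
v(J) = 4*J² (v(J) = (2*J)*(2*J) = 4*J²)
-43740/(-46123) + h(159)/v(153) = -43740/(-46123) + 92/((4*153²)) = -43740*(-1/46123) + 92/((4*23409)) = 43740/46123 + 92/93636 = 43740/46123 + 92*(1/93636) = 43740/46123 + 23/23409 = 1024970489/1079693307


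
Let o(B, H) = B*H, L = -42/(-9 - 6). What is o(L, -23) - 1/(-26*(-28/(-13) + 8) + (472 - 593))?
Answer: -24793/385 ≈ -64.397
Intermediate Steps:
L = 14/5 (L = -42/(-15) = -42*(-1/15) = 14/5 ≈ 2.8000)
o(L, -23) - 1/(-26*(-28/(-13) + 8) + (472 - 593)) = (14/5)*(-23) - 1/(-26*(-28/(-13) + 8) + (472 - 593)) = -322/5 - 1/(-26*(-28*(-1/13) + 8) - 121) = -322/5 - 1/(-26*(28/13 + 8) - 121) = -322/5 - 1/(-26*132/13 - 121) = -322/5 - 1/(-264 - 121) = -322/5 - 1/(-385) = -322/5 - 1*(-1/385) = -322/5 + 1/385 = -24793/385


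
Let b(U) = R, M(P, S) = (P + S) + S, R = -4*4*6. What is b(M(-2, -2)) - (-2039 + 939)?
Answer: 1004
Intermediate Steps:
R = -96 (R = -16*6 = -96)
M(P, S) = P + 2*S
b(U) = -96
b(M(-2, -2)) - (-2039 + 939) = -96 - (-2039 + 939) = -96 - 1*(-1100) = -96 + 1100 = 1004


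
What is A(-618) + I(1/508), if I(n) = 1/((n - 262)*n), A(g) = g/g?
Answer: -124969/133095 ≈ -0.93895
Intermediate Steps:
A(g) = 1
I(n) = 1/(n*(-262 + n)) (I(n) = 1/((-262 + n)*n) = 1/(n*(-262 + n)))
A(-618) + I(1/508) = 1 + 1/((1/508)*(-262 + 1/508)) = 1 + 508/(-133095/508) = 1 + 508*(-508/133095) = 1 - 258064/133095 = -124969/133095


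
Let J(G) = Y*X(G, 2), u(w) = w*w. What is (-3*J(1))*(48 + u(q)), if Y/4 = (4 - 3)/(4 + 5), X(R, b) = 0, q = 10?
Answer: 0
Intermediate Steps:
u(w) = w**2
Y = 4/9 (Y = 4*((4 - 3)/(4 + 5)) = 4*(1/9) = 4/9 ≈ 0.44444)
J(G) = 0 (J(G) = (4/9)*0 = 0)
(-3*J(1))*(48 + u(q)) = (-3*0)*(48 + 10**2) = 0*(48 + 100) = 0*148 = 0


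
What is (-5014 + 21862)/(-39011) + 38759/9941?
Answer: 1344541381/387808351 ≈ 3.4670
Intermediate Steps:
(-5014 + 21862)/(-39011) + 38759/9941 = 16848*(-1/39011) + 38759*(1/9941) = -16848/39011 + 38759/9941 = 1344541381/387808351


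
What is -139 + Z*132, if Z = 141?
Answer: 18473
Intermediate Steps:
-139 + Z*132 = -139 + 141*132 = -139 + 18612 = 18473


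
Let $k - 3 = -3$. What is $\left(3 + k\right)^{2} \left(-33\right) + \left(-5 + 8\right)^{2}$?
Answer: $-288$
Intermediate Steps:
$k = 0$ ($k = 3 - 3 = 0$)
$\left(3 + k\right)^{2} \left(-33\right) + \left(-5 + 8\right)^{2} = \left(3 + 0\right)^{2} \left(-33\right) + \left(-5 + 8\right)^{2} = 3^{2} \left(-33\right) + 3^{2} = 9 \left(-33\right) + 9 = -297 + 9 = -288$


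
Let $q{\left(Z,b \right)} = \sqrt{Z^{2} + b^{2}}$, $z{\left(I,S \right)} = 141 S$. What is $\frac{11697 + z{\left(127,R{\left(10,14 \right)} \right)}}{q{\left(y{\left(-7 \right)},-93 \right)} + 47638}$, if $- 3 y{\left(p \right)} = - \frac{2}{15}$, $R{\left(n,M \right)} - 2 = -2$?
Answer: $\frac{1128373914150}{4595475049871} - \frac{526365 \sqrt{17514229}}{4595475049871} \approx 0.24506$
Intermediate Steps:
$R{\left(n,M \right)} = 0$ ($R{\left(n,M \right)} = 2 - 2 = 0$)
$y{\left(p \right)} = \frac{2}{45}$ ($y{\left(p \right)} = - \frac{\left(-2\right) \frac{1}{15}}{3} = \left(- \frac{1}{3}\right) \left(- \frac{2}{15}\right) = \frac{2}{45}$)
$\frac{11697 + z{\left(127,R{\left(10,14 \right)} \right)}}{q{\left(y{\left(-7 \right)},-93 \right)} + 47638} = \frac{11697 + 141 \cdot 0}{\sqrt{\left(\frac{2}{45}\right)^{2} + \left(-93\right)^{2}} + 47638} = \frac{11697 + 0}{\sqrt{\frac{4}{2025} + 8649} + 47638} = \frac{11697}{\sqrt{\frac{17514229}{2025}} + 47638} = \frac{11697}{\frac{\sqrt{17514229}}{45} + 47638} = \frac{11697}{47638 + \frac{\sqrt{17514229}}{45}}$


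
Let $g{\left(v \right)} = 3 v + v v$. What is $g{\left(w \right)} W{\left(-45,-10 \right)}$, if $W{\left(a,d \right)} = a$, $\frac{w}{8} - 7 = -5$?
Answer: $-13680$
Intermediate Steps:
$w = 16$ ($w = 56 + 8 \left(-5\right) = 56 - 40 = 16$)
$g{\left(v \right)} = v^{2} + 3 v$ ($g{\left(v \right)} = 3 v + v^{2} = v^{2} + 3 v$)
$g{\left(w \right)} W{\left(-45,-10 \right)} = 16 \left(3 + 16\right) \left(-45\right) = 16 \cdot 19 \left(-45\right) = 304 \left(-45\right) = -13680$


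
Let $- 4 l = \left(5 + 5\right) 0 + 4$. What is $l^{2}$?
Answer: $1$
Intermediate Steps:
$l = -1$ ($l = - \frac{\left(5 + 5\right) 0 + 4}{4} = - \frac{10 \cdot 0 + 4}{4} = - \frac{0 + 4}{4} = \left(- \frac{1}{4}\right) 4 = -1$)
$l^{2} = \left(-1\right)^{2} = 1$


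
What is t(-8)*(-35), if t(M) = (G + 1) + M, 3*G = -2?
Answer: 805/3 ≈ 268.33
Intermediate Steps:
G = -⅔ (G = (⅓)*(-2) = -⅔ ≈ -0.66667)
t(M) = ⅓ + M (t(M) = (-⅔ + 1) + M = ⅓ + M)
t(-8)*(-35) = (⅓ - 8)*(-35) = -23/3*(-35) = 805/3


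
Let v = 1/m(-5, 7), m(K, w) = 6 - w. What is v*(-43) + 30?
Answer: 73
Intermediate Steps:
v = -1 (v = 1/(6 - 1*7) = 1/(6 - 7) = 1/(-1) = -1)
v*(-43) + 30 = -1*(-43) + 30 = 43 + 30 = 73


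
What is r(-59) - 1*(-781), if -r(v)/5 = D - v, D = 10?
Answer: 436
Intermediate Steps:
r(v) = -50 + 5*v (r(v) = -5*(10 - v) = -50 + 5*v)
r(-59) - 1*(-781) = (-50 + 5*(-59)) - 1*(-781) = (-50 - 295) + 781 = -345 + 781 = 436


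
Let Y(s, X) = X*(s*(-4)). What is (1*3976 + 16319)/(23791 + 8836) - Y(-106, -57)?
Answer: 788549631/32627 ≈ 24169.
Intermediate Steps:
Y(s, X) = -4*X*s (Y(s, X) = X*(-4*s) = -4*X*s)
(1*3976 + 16319)/(23791 + 8836) - Y(-106, -57) = (1*3976 + 16319)/(23791 + 8836) - (-4)*(-57)*(-106) = (3976 + 16319)/32627 - 1*(-24168) = 20295*(1/32627) + 24168 = 20295/32627 + 24168 = 788549631/32627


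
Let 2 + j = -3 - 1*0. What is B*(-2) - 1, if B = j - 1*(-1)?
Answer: 7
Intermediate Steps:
j = -5 (j = -2 + (-3 - 1*0) = -2 + (-3 + 0) = -2 - 3 = -5)
B = -4 (B = -5 - 1*(-1) = -5 + 1 = -4)
B*(-2) - 1 = -4*(-2) - 1 = 8 - 1 = 7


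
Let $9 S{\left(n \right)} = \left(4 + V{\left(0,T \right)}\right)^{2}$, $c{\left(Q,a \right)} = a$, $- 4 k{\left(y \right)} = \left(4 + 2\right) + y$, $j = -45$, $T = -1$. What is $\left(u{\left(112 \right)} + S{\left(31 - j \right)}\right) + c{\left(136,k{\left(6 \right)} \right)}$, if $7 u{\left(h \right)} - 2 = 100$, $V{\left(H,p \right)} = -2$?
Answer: $\frac{757}{63} \approx 12.016$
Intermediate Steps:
$k{\left(y \right)} = - \frac{3}{2} - \frac{y}{4}$ ($k{\left(y \right)} = - \frac{\left(4 + 2\right) + y}{4} = - \frac{6 + y}{4} = - \frac{3}{2} - \frac{y}{4}$)
$u{\left(h \right)} = \frac{102}{7}$ ($u{\left(h \right)} = \frac{2}{7} + \frac{1}{7} \cdot 100 = \frac{2}{7} + \frac{100}{7} = \frac{102}{7}$)
$S{\left(n \right)} = \frac{4}{9}$ ($S{\left(n \right)} = \frac{\left(4 - 2\right)^{2}}{9} = \frac{2^{2}}{9} = \frac{1}{9} \cdot 4 = \frac{4}{9}$)
$\left(u{\left(112 \right)} + S{\left(31 - j \right)}\right) + c{\left(136,k{\left(6 \right)} \right)} = \left(\frac{102}{7} + \frac{4}{9}\right) - 3 = \frac{946}{63} - 3 = \frac{757}{63}$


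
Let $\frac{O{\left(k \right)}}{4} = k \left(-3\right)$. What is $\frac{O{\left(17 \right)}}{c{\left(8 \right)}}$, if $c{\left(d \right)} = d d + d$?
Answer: $- \frac{17}{6} \approx -2.8333$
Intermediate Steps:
$c{\left(d \right)} = d + d^{2}$ ($c{\left(d \right)} = d^{2} + d = d + d^{2}$)
$O{\left(k \right)} = - 12 k$ ($O{\left(k \right)} = 4 k \left(-3\right) = 4 \left(- 3 k\right) = - 12 k$)
$\frac{O{\left(17 \right)}}{c{\left(8 \right)}} = \frac{\left(-12\right) 17}{8 \left(1 + 8\right)} = - \frac{204}{8 \cdot 9} = - \frac{204}{72} = \left(-204\right) \frac{1}{72} = - \frac{17}{6}$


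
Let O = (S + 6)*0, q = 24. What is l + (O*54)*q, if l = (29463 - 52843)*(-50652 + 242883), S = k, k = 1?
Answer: -4494360780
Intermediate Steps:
S = 1
l = -4494360780 (l = -23380*192231 = -4494360780)
O = 0 (O = (1 + 6)*0 = 7*0 = 0)
l + (O*54)*q = -4494360780 + (0*54)*24 = -4494360780 + 0*24 = -4494360780 + 0 = -4494360780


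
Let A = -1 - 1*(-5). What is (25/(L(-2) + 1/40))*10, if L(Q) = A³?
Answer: 10000/2561 ≈ 3.9047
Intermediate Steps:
A = 4 (A = -1 + 5 = 4)
L(Q) = 64 (L(Q) = 4³ = 64)
(25/(L(-2) + 1/40))*10 = (25/(64 + 1/40))*10 = (25/(2561/40))*10 = (25*(40/2561))*10 = (1000/2561)*10 = 10000/2561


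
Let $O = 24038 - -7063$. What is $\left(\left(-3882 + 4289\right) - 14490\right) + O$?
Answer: $17018$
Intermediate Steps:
$O = 31101$ ($O = 24038 + 7063 = 31101$)
$\left(\left(-3882 + 4289\right) - 14490\right) + O = \left(\left(-3882 + 4289\right) - 14490\right) + 31101 = \left(407 - 14490\right) + 31101 = -14083 + 31101 = 17018$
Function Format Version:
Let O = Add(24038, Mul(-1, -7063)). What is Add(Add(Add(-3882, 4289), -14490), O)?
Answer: 17018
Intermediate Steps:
O = 31101 (O = Add(24038, 7063) = 31101)
Add(Add(Add(-3882, 4289), -14490), O) = Add(Add(Add(-3882, 4289), -14490), 31101) = Add(Add(407, -14490), 31101) = Add(-14083, 31101) = 17018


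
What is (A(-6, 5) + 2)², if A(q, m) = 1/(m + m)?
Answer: 441/100 ≈ 4.4100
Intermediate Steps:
A(q, m) = 1/(2*m)
(A(-6, 5) + 2)² = ((½)/5 + 2)² = ((½)*(⅕) + 2)² = (⅒ + 2)² = (21/10)² = 441/100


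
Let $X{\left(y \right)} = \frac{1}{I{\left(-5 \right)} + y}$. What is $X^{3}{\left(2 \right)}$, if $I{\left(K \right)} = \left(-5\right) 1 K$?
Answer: $\frac{1}{19683} \approx 5.0805 \cdot 10^{-5}$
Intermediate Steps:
$I{\left(K \right)} = - 5 K$
$X{\left(y \right)} = \frac{1}{25 + y}$ ($X{\left(y \right)} = \frac{1}{\left(-5\right) \left(-5\right) + y} = \frac{1}{25 + y}$)
$X^{3}{\left(2 \right)} = \left(\frac{1}{25 + 2}\right)^{3} = \left(\frac{1}{27}\right)^{3} = \frac{1}{19683}$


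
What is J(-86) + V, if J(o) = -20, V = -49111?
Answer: -49131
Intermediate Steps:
J(-86) + V = -20 - 49111 = -49131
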